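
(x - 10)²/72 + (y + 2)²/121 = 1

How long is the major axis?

22

Center (10, -2). The larger denominator 121 sits under the y-term, so the major axis is vertical; a² = 121, b² = 72.
a² = 121 so a = 11; the major axis has length 2a = 22.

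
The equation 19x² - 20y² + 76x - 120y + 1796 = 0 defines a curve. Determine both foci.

(-2, -3 - √195) and (-2, -3 + √195)

19(x² + 4x) -20(y² + 6y) = -1796
Complete the square: 19(x + 2)² -20(y + 3)² = -1796 + 76 - 180 = -1900
Divide by -1900: (y + 3)²/95 - (x + 2)²/100 = 1
Hyperbola, center (-2, -3), transverse axis vertical; a² = 95, b² = 100.
c² = a² + b² = 95 + 100 = 195, so c = √195.
Foci lie on the vertical axis through the center: (h, k ± c).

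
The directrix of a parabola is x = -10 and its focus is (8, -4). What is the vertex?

The vertex is the midpoint between the focus and the directrix along the axis of symmetry.
Axis is horizontal (directrix is vertical). Vertex x-coordinate = (8 + (-10))/2 = -1; y-coordinate = -4.

(-1, -4)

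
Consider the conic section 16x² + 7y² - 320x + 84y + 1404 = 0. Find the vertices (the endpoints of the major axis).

Group: 16(x² - 20x) + 7(y² + 12y) = -1404
16(x - 10)² + 7(y + 6)² = -1404 + 1600 + 252 = 448
Divide by 448: (x - 10)²/28 + (y + 6)²/64 = 1
Ellipse, center (10, -6), major axis vertical; a² = 64, b² = 28.
a = 8. Vertices at (h, k ± a).

(10, -14) and (10, 2)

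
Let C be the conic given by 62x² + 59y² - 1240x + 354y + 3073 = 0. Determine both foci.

62(x² - 20x) + 59(y² + 6y) = -3073
Complete the square: 62(x - 10)² + 59(y + 3)² = -3073 + 6200 + 531 = 3658
Dividing both sides by 3658: (x - 10)²/59 + (y + 3)²/62 = 1
Ellipse, center (10, -3), major axis vertical; a² = 62, b² = 59.
c² = a² - b² = 62 - 59 = 3, so c = √3.
Foci lie on the vertical axis through the center: (h, k ± c).

(10, -3 - √3) and (10, -3 + √3)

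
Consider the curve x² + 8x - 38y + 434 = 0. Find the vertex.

(-4, 11)

Only x is squared. Complete the square in x: (x + 4)² = 38(y - 11).
Vertex (-4, 11); 4p = 38 so p = 19/2. Opens up.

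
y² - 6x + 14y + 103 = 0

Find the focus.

Only y is squared. Complete the square in y: (y + 7)² = 6(x - 9).
Vertex (9, -7); 4p = 6 so p = 3/2. Opens right.
Focus is p units from the vertex along the axis: (h + p, k).

(21/2, -7)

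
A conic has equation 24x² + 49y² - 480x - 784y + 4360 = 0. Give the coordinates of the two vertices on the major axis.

(3, 8) and (17, 8)

Collect terms: 24(x² - 20x) + 49(y² - 16y) = -4360
Complete the square in x and y: 24(x - 10)² + 49(y - 8)² = -4360 + 2400 + 3136 = 1176
Divide through by 1176 to get (x - 10)²/49 + (y - 8)²/24 = 1.
Ellipse, center (10, 8), major axis horizontal; a² = 49, b² = 24.
a = 7. Vertices at (h ± a, k).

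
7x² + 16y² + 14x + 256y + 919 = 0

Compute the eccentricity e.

7(x² + 2x) + 16(y² + 16y) = -919
Complete the square: 7(x + 1)² + 16(y + 8)² = -919 + 7 + 1024 = 112
Divide by 112: (x + 1)²/16 + (y + 8)²/7 = 1
Ellipse, center (-1, -8), major axis horizontal; a² = 16, b² = 7.
c² = a² - b² = 9, so c = 3.
e = c/a = 3/4.

e = 3/4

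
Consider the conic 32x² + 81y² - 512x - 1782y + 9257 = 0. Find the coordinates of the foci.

Rearranging, 32(x² - 16x) + 81(y² - 22y) = -9257.
32(x - 8)² + 81(y - 11)² = -9257 + 2048 + 9801 = 2592
Divide by 2592: (x - 8)²/81 + (y - 11)²/32 = 1
Ellipse, center (8, 11), major axis horizontal; a² = 81, b² = 32.
c² = a² - b² = 81 - 32 = 49, so c = 7.
Foci lie on the horizontal axis through the center: (h ± c, k).

(1, 11) and (15, 11)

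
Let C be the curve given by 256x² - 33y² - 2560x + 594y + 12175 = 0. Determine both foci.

Collect terms: 256(x² - 10x) -33(y² - 18y) = -12175
256(x - 5)² -33(y - 9)² = -12175 + 6400 - 2673 = -8448
Divide by -8448: (y - 9)²/256 - (x - 5)²/33 = 1
Hyperbola, center (5, 9), transverse axis vertical; a² = 256, b² = 33.
c² = a² + b² = 256 + 33 = 289, so c = 17.
Foci lie on the vertical axis through the center: (h, k ± c).

(5, -8) and (5, 26)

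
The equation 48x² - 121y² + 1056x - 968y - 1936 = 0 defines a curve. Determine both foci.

Rearranging, 48(x² + 22x) -121(y² + 8y) = 1936.
Complete the square: 48(x + 11)² -121(y + 4)² = 1936 + 5808 - 1936 = 5808
Divide through by 5808 to get (x + 11)²/121 - (y + 4)²/48 = 1.
Hyperbola, center (-11, -4), transverse axis horizontal; a² = 121, b² = 48.
c² = a² + b² = 121 + 48 = 169, so c = 13.
Foci lie on the horizontal axis through the center: (h ± c, k).

(-24, -4) and (2, -4)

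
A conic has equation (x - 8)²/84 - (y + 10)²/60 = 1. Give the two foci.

(-4, -10) and (20, -10)

Center (8, -10). The positive term is the x-term, so the transverse axis is horizontal; a² = 84, b² = 60.
c² = a² + b² = 84 + 60 = 144, so c = 12.
Foci lie on the horizontal axis through the center: (h ± c, k).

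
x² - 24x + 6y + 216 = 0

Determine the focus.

(12, -27/2)

Only x is squared. Complete the square in x: (x - 12)² = -6(y + 12).
Vertex (12, -12); 4p = -6 so p = -3/2. Opens down.
Focus is p units from the vertex along the axis: (h, k + p).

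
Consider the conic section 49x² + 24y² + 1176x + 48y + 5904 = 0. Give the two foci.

Group the x- and y-terms: 49(x² + 24x) + 24(y² + 2y) = -5904
Complete the square in x and y: 49(x + 12)² + 24(y + 1)² = -5904 + 7056 + 24 = 1176
Divide through by 1176 to get (x + 12)²/24 + (y + 1)²/49 = 1.
Ellipse, center (-12, -1), major axis vertical; a² = 49, b² = 24.
c² = a² - b² = 49 - 24 = 25, so c = 5.
Foci lie on the vertical axis through the center: (h, k ± c).

(-12, -6) and (-12, 4)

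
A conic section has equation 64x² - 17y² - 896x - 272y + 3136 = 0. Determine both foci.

64(x² - 14x) -17(y² + 16y) = -3136
Complete the square: 64(x - 7)² -17(y + 8)² = -3136 + 3136 - 1088 = -1088
Divide by -1088: (y + 8)²/64 - (x - 7)²/17 = 1
Hyperbola, center (7, -8), transverse axis vertical; a² = 64, b² = 17.
c² = a² + b² = 64 + 17 = 81, so c = 9.
Foci lie on the vertical axis through the center: (h, k ± c).

(7, -17) and (7, 1)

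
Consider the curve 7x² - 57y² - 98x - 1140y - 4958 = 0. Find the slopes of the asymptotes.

Rearranging, 7(x² - 14x) -57(y² + 20y) = 4958.
Completing the square gives 7(x - 7)² -57(y + 10)² = 4958 + 343 - 5700 = -399.
Dividing both sides by -399: (y + 10)²/7 - (x - 7)²/57 = 1
Hyperbola, center (7, -10), transverse axis vertical; a² = 7, b² = 57.
For a vertical hyperbola the asymptotes have slope ±a/b.
Here that is ±√7/√57 = ±√399/57.

√399/57 and -√399/57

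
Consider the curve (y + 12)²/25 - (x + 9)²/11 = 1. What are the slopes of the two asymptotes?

5√11/11 and -5√11/11

Center (-9, -12). The positive term is the y-term, so the transverse axis is vertical; a² = 25, b² = 11.
For a vertical hyperbola the asymptotes have slope ±a/b.
Here that is ±5/√11 = ±5√11/11.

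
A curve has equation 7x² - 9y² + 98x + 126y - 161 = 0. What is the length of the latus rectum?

7(x² + 14x) -9(y² - 14y) = 161
7(x + 7)² -9(y - 7)² = 161 + 343 - 441 = 63
Divide through by 63 to get (x + 7)²/9 - (y - 7)²/7 = 1.
Hyperbola, center (-7, 7), transverse axis horizontal; a² = 9, b² = 7.
Latus rectum length = 2b²/a = 2·7/3 = 14/3.

14/3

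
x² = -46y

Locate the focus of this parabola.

(0, -23/2)

Vertex (0, 0); 4p = -46 so p = -23/2. Opens down.
Focus is p units from the vertex along the axis: (h, k + p).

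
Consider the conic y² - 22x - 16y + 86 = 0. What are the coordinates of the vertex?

(1, 8)

Only y is squared. Complete the square in y: (y - 8)² = 22(x - 1).
Vertex (1, 8); 4p = 22 so p = 11/2. Opens right.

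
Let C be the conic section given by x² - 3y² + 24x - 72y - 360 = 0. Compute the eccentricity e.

e = 2√3/3

(x² + 24x) -3(y² + 24y) = 360
(x + 12)² -3(y + 12)² = 360 + 144 - 432 = 72
Dividing both sides by 72: (x + 12)²/72 - (y + 12)²/24 = 1
Hyperbola, center (-12, -12), transverse axis horizontal; a² = 72, b² = 24.
c² = a² + b² = 96, so c = 4√6.
e = c/a = 4√6/6√2 = 2√3/3.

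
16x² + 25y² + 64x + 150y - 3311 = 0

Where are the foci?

Collect terms: 16(x² + 4x) + 25(y² + 6y) = 3311
Complete the square in x and y: 16(x + 2)² + 25(y + 3)² = 3311 + 64 + 225 = 3600
Divide through by 3600 to get (x + 2)²/225 + (y + 3)²/144 = 1.
Ellipse, center (-2, -3), major axis horizontal; a² = 225, b² = 144.
c² = a² - b² = 225 - 144 = 81, so c = 9.
Foci lie on the horizontal axis through the center: (h ± c, k).

(-11, -3) and (7, -3)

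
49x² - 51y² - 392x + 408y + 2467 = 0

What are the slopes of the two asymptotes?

7√51/51 and -7√51/51

Group the x- and y-terms: 49(x² - 8x) -51(y² - 8y) = -2467
Complete the square in x and y: 49(x - 4)² -51(y - 4)² = -2467 + 784 - 816 = -2499
Divide by -2499: (y - 4)²/49 - (x - 4)²/51 = 1
Hyperbola, center (4, 4), transverse axis vertical; a² = 49, b² = 51.
For a vertical hyperbola the asymptotes have slope ±a/b.
Here that is ±7/√51 = ±7√51/51.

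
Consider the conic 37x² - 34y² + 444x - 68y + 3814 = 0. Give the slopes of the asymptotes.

37(x² + 12x) -34(y² + 2y) = -3814
37(x + 6)² -34(y + 1)² = -3814 + 1332 - 34 = -2516
Divide by -2516: (y + 1)²/74 - (x + 6)²/68 = 1
Hyperbola, center (-6, -1), transverse axis vertical; a² = 74, b² = 68.
For a vertical hyperbola the asymptotes have slope ±a/b.
Here that is ±√74/2√17 = ±√1258/34.

√1258/34 and -√1258/34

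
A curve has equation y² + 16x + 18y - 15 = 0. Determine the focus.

Only y is squared. Complete the square in y: (y + 9)² = -16(x - 6).
Vertex (6, -9); 4p = -16 so p = -4. Opens left.
Focus is p units from the vertex along the axis: (h + p, k).

(2, -9)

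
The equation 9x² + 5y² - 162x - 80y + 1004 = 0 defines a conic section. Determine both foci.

9(x² - 18x) + 5(y² - 16y) = -1004
Completing the square gives 9(x - 9)² + 5(y - 8)² = -1004 + 729 + 320 = 45.
Dividing both sides by 45: (x - 9)²/5 + (y - 8)²/9 = 1
Ellipse, center (9, 8), major axis vertical; a² = 9, b² = 5.
c² = a² - b² = 9 - 5 = 4, so c = 2.
Foci lie on the vertical axis through the center: (h, k ± c).

(9, 6) and (9, 10)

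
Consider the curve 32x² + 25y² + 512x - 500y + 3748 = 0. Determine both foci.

(-8, 10 - √7) and (-8, 10 + √7)

Group: 32(x² + 16x) + 25(y² - 20y) = -3748
Complete the square in x and y: 32(x + 8)² + 25(y - 10)² = -3748 + 2048 + 2500 = 800
Dividing both sides by 800: (x + 8)²/25 + (y - 10)²/32 = 1
Ellipse, center (-8, 10), major axis vertical; a² = 32, b² = 25.
c² = a² - b² = 32 - 25 = 7, so c = √7.
Foci lie on the vertical axis through the center: (h, k ± c).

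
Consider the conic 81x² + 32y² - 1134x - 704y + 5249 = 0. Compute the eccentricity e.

Rearranging, 81(x² - 14x) + 32(y² - 22y) = -5249.
Complete the square: 81(x - 7)² + 32(y - 11)² = -5249 + 3969 + 3872 = 2592
Divide by 2592: (x - 7)²/32 + (y - 11)²/81 = 1
Ellipse, center (7, 11), major axis vertical; a² = 81, b² = 32.
c² = a² - b² = 49, so c = 7.
e = c/a = 7/9.

e = 7/9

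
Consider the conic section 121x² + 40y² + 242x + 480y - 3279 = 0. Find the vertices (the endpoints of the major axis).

(-1, -17) and (-1, 5)

Rearranging, 121(x² + 2x) + 40(y² + 12y) = 3279.
Completing the square gives 121(x + 1)² + 40(y + 6)² = 3279 + 121 + 1440 = 4840.
Dividing both sides by 4840: (x + 1)²/40 + (y + 6)²/121 = 1
Ellipse, center (-1, -6), major axis vertical; a² = 121, b² = 40.
a = 11. Vertices at (h, k ± a).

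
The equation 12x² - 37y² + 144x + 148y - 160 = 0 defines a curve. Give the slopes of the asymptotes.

Rearranging, 12(x² + 12x) -37(y² - 4y) = 160.
Completing the square gives 12(x + 6)² -37(y - 2)² = 160 + 432 - 148 = 444.
Divide by 444: (x + 6)²/37 - (y - 2)²/12 = 1
Hyperbola, center (-6, 2), transverse axis horizontal; a² = 37, b² = 12.
For a horizontal hyperbola the asymptotes have slope ±b/a.
Here that is ±2√3/√37 = ±2√111/37.

2√111/37 and -2√111/37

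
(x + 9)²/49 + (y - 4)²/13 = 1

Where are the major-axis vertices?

(-16, 4) and (-2, 4)

Center (-9, 4). The larger denominator 49 sits under the x-term, so the major axis is horizontal; a² = 49, b² = 13.
a = 7. Vertices at (h ± a, k).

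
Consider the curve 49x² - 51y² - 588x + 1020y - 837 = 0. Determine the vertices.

Group: 49(x² - 12x) -51(y² - 20y) = 837
Completing the square gives 49(x - 6)² -51(y - 10)² = 837 + 1764 - 5100 = -2499.
Dividing both sides by -2499: (y - 10)²/49 - (x - 6)²/51 = 1
Hyperbola, center (6, 10), transverse axis vertical; a² = 49, b² = 51.
a = 7. Vertices at (h, k ± a).

(6, 3) and (6, 17)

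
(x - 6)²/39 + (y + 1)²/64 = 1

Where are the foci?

(6, -6) and (6, 4)

Center (6, -1). The larger denominator 64 sits under the y-term, so the major axis is vertical; a² = 64, b² = 39.
c² = a² - b² = 64 - 39 = 25, so c = 5.
Foci lie on the vertical axis through the center: (h, k ± c).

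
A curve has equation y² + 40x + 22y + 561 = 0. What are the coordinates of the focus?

(-21, -11)

Only y is squared. Complete the square in y: (y + 11)² = -40(x + 11).
Vertex (-11, -11); 4p = -40 so p = -10. Opens left.
Focus is p units from the vertex along the axis: (h + p, k).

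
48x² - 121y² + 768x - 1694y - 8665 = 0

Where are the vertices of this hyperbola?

(-19, -7) and (3, -7)

Group the x- and y-terms: 48(x² + 16x) -121(y² + 14y) = 8665
Completing the square gives 48(x + 8)² -121(y + 7)² = 8665 + 3072 - 5929 = 5808.
Divide through by 5808 to get (x + 8)²/121 - (y + 7)²/48 = 1.
Hyperbola, center (-8, -7), transverse axis horizontal; a² = 121, b² = 48.
a = 11. Vertices at (h ± a, k).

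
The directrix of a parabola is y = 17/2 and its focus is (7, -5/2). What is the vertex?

The vertex is the midpoint between the focus and the directrix along the axis of symmetry.
Axis is vertical (directrix is horizontal). Vertex y-coordinate = (-5/2 + 17/2)/2 = 3; x-coordinate = 7.

(7, 3)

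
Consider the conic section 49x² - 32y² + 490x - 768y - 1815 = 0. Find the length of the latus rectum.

64/7

Group the x- and y-terms: 49(x² + 10x) -32(y² + 24y) = 1815
Complete the square: 49(x + 5)² -32(y + 12)² = 1815 + 1225 - 4608 = -1568
Divide by -1568: (y + 12)²/49 - (x + 5)²/32 = 1
Hyperbola, center (-5, -12), transverse axis vertical; a² = 49, b² = 32.
Latus rectum length = 2b²/a = 2·32/7 = 64/7.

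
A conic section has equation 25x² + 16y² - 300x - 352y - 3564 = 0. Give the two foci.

(6, -1) and (6, 23)

25(x² - 12x) + 16(y² - 22y) = 3564
Complete the square in x and y: 25(x - 6)² + 16(y - 11)² = 3564 + 900 + 1936 = 6400
Divide through by 6400 to get (x - 6)²/256 + (y - 11)²/400 = 1.
Ellipse, center (6, 11), major axis vertical; a² = 400, b² = 256.
c² = a² - b² = 400 - 256 = 144, so c = 12.
Foci lie on the vertical axis through the center: (h, k ± c).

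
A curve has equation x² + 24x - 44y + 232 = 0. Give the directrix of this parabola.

Only x is squared. Complete the square in x: (x + 12)² = 44(y - 2).
Vertex (-12, 2); 4p = 44 so p = 11. Opens up.
Directrix is the horizontal line y = k − p = 2 − (11) = -9.

y = -9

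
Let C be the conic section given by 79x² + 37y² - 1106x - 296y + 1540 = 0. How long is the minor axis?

2√37

Rearranging, 79(x² - 14x) + 37(y² - 8y) = -1540.
79(x - 7)² + 37(y - 4)² = -1540 + 3871 + 592 = 2923
Dividing both sides by 2923: (x - 7)²/37 + (y - 4)²/79 = 1
Ellipse, center (7, 4), major axis vertical; a² = 79, b² = 37.
b² = 37 so b = √37; the minor axis has length 2b = 2√37.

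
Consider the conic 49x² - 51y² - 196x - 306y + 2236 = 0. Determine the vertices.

49(x² - 4x) -51(y² + 6y) = -2236
49(x - 2)² -51(y + 3)² = -2236 + 196 - 459 = -2499
Divide through by -2499 to get (y + 3)²/49 - (x - 2)²/51 = 1.
Hyperbola, center (2, -3), transverse axis vertical; a² = 49, b² = 51.
a = 7. Vertices at (h, k ± a).

(2, -10) and (2, 4)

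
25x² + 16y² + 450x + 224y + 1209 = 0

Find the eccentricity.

e = 3/5

Group: 25(x² + 18x) + 16(y² + 14y) = -1209
Completing the square gives 25(x + 9)² + 16(y + 7)² = -1209 + 2025 + 784 = 1600.
Divide through by 1600 to get (x + 9)²/64 + (y + 7)²/100 = 1.
Ellipse, center (-9, -7), major axis vertical; a² = 100, b² = 64.
c² = a² - b² = 36, so c = 6.
e = c/a = 6/10 = 3/5.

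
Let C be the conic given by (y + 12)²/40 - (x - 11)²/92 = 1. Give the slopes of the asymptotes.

√230/23 and -√230/23

Center (11, -12). The positive term is the y-term, so the transverse axis is vertical; a² = 40, b² = 92.
For a vertical hyperbola the asymptotes have slope ±a/b.
Here that is ±2√10/2√23 = ±√230/23.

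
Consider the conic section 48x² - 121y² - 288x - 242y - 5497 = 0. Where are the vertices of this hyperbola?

(-8, -1) and (14, -1)

Rearranging, 48(x² - 6x) -121(y² + 2y) = 5497.
48(x - 3)² -121(y + 1)² = 5497 + 432 - 121 = 5808
Divide through by 5808 to get (x - 3)²/121 - (y + 1)²/48 = 1.
Hyperbola, center (3, -1), transverse axis horizontal; a² = 121, b² = 48.
a = 11. Vertices at (h ± a, k).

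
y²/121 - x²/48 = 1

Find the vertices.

Center (0, 0). The positive term is the y-term, so the transverse axis is vertical; a² = 121, b² = 48.
a = 11. Vertices at (h, k ± a).

(0, -11) and (0, 11)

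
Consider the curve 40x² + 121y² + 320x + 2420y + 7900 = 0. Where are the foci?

(-13, -10) and (5, -10)

Group: 40(x² + 8x) + 121(y² + 20y) = -7900
Complete the square in x and y: 40(x + 4)² + 121(y + 10)² = -7900 + 640 + 12100 = 4840
Divide by 4840: (x + 4)²/121 + (y + 10)²/40 = 1
Ellipse, center (-4, -10), major axis horizontal; a² = 121, b² = 40.
c² = a² - b² = 121 - 40 = 81, so c = 9.
Foci lie on the horizontal axis through the center: (h ± c, k).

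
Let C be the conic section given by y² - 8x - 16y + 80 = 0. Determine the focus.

(4, 8)

Only y is squared. Complete the square in y: (y - 8)² = 8(x - 2).
Vertex (2, 8); 4p = 8 so p = 2. Opens right.
Focus is p units from the vertex along the axis: (h + p, k).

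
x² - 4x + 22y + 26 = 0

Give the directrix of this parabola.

Only x is squared. Complete the square in x: (x - 2)² = -22(y + 1).
Vertex (2, -1); 4p = -22 so p = -11/2. Opens down.
Directrix is the horizontal line y = k − p = -1 − (-11/2) = 9/2.

y = 9/2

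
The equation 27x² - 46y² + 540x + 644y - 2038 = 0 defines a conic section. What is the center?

(-10, 7)

Rearranging, 27(x² + 20x) -46(y² - 14y) = 2038.
27(x + 10)² -46(y - 7)² = 2038 + 2700 - 2254 = 2484
Divide by 2484: (x + 10)²/92 - (y - 7)²/54 = 1
Hyperbola with center (-10, 7).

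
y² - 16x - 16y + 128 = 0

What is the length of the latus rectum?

16

Only y is squared. Complete the square in y: (y - 8)² = 16(x - 4).
Vertex (4, 8); 4p = 16 so p = 4. Opens right.
Latus rectum length = |4p| = 16.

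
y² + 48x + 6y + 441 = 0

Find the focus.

Only y is squared. Complete the square in y: (y + 3)² = -48(x + 9).
Vertex (-9, -3); 4p = -48 so p = -12. Opens left.
Focus is p units from the vertex along the axis: (h + p, k).

(-21, -3)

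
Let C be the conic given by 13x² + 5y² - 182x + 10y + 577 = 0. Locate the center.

(7, -1)

Group: 13(x² - 14x) + 5(y² + 2y) = -577
Completing the square gives 13(x - 7)² + 5(y + 1)² = -577 + 637 + 5 = 65.
Divide through by 65 to get (x - 7)²/5 + (y + 1)²/13 = 1.
Ellipse with center (7, -1).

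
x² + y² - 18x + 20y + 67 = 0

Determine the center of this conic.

(9, -10)

(x² - 18x) + (y² + 20y) = -67
(x - 9)² + (y + 10)² = -67 + 81 + 100 = 114
So (x - 9)² + (y + 10)² = 114.
Circle centered at (9, -10) with r² = 114.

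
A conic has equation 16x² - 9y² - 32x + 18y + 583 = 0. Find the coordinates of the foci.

(1, -9) and (1, 11)

16(x² - 2x) -9(y² - 2y) = -583
Complete the square: 16(x - 1)² -9(y - 1)² = -583 + 16 - 9 = -576
Dividing both sides by -576: (y - 1)²/64 - (x - 1)²/36 = 1
Hyperbola, center (1, 1), transverse axis vertical; a² = 64, b² = 36.
c² = a² + b² = 64 + 36 = 100, so c = 10.
Foci lie on the vertical axis through the center: (h, k ± c).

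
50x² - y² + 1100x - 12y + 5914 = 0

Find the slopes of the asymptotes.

Group: 50(x² + 22x) -(y² + 12y) = -5914
Complete the square in x and y: 50(x + 11)² -(y + 6)² = -5914 + 6050 - 36 = 100
Divide by 100: (x + 11)²/2 - (y + 6)²/100 = 1
Hyperbola, center (-11, -6), transverse axis horizontal; a² = 2, b² = 100.
For a horizontal hyperbola the asymptotes have slope ±b/a.
Here that is ±10/√2 = ±5√2.

5√2 and -5√2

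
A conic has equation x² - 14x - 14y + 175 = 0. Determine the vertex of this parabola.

Only x is squared. Complete the square in x: (x - 7)² = 14(y - 9).
Vertex (7, 9); 4p = 14 so p = 7/2. Opens up.

(7, 9)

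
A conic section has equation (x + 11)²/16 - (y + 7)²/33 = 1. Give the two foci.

(-18, -7) and (-4, -7)

Center (-11, -7). The positive term is the x-term, so the transverse axis is horizontal; a² = 16, b² = 33.
c² = a² + b² = 16 + 33 = 49, so c = 7.
Foci lie on the horizontal axis through the center: (h ± c, k).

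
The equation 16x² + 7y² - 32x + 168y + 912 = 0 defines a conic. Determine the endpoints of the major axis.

(1, -16) and (1, -8)

Group: 16(x² - 2x) + 7(y² + 24y) = -912
Complete the square in x and y: 16(x - 1)² + 7(y + 12)² = -912 + 16 + 1008 = 112
Divide by 112: (x - 1)²/7 + (y + 12)²/16 = 1
Ellipse, center (1, -12), major axis vertical; a² = 16, b² = 7.
a = 4. Vertices at (h, k ± a).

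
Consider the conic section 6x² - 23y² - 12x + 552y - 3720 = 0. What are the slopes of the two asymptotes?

6(x² - 2x) -23(y² - 24y) = 3720
6(x - 1)² -23(y - 12)² = 3720 + 6 - 3312 = 414
Divide through by 414 to get (x - 1)²/69 - (y - 12)²/18 = 1.
Hyperbola, center (1, 12), transverse axis horizontal; a² = 69, b² = 18.
For a horizontal hyperbola the asymptotes have slope ±b/a.
Here that is ±3√2/√69 = ±√138/23.

√138/23 and -√138/23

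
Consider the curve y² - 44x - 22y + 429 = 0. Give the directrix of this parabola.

x = -4

Only y is squared. Complete the square in y: (y - 11)² = 44(x - 7).
Vertex (7, 11); 4p = 44 so p = 11. Opens right.
Directrix is the vertical line x = h − p = 7 − (11) = -4.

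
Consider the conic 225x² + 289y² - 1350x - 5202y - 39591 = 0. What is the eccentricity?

225(x² - 6x) + 289(y² - 18y) = 39591
Completing the square gives 225(x - 3)² + 289(y - 9)² = 39591 + 2025 + 23409 = 65025.
Divide through by 65025 to get (x - 3)²/289 + (y - 9)²/225 = 1.
Ellipse, center (3, 9), major axis horizontal; a² = 289, b² = 225.
c² = a² - b² = 64, so c = 8.
e = c/a = 8/17.

e = 8/17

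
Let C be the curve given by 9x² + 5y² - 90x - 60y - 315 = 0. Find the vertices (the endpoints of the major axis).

(5, -6) and (5, 18)

Collect terms: 9(x² - 10x) + 5(y² - 12y) = 315
Complete the square: 9(x - 5)² + 5(y - 6)² = 315 + 225 + 180 = 720
Dividing both sides by 720: (x - 5)²/80 + (y - 6)²/144 = 1
Ellipse, center (5, 6), major axis vertical; a² = 144, b² = 80.
a = 12. Vertices at (h, k ± a).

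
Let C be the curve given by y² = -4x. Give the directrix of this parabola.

x = 1

Vertex (0, 0); 4p = -4 so p = -1. Opens left.
Directrix is the vertical line x = h − p = 0 − (-1) = 1.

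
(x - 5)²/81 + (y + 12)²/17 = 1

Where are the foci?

(-3, -12) and (13, -12)

Center (5, -12). The larger denominator 81 sits under the x-term, so the major axis is horizontal; a² = 81, b² = 17.
c² = a² - b² = 81 - 17 = 64, so c = 8.
Foci lie on the horizontal axis through the center: (h ± c, k).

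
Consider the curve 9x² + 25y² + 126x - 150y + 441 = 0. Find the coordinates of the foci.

9(x² + 14x) + 25(y² - 6y) = -441
Complete the square: 9(x + 7)² + 25(y - 3)² = -441 + 441 + 225 = 225
Dividing both sides by 225: (x + 7)²/25 + (y - 3)²/9 = 1
Ellipse, center (-7, 3), major axis horizontal; a² = 25, b² = 9.
c² = a² - b² = 25 - 9 = 16, so c = 4.
Foci lie on the horizontal axis through the center: (h ± c, k).

(-11, 3) and (-3, 3)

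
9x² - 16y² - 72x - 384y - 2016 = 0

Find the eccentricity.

e = 5/3

Collect terms: 9(x² - 8x) -16(y² + 24y) = 2016
Complete the square in x and y: 9(x - 4)² -16(y + 12)² = 2016 + 144 - 2304 = -144
Dividing both sides by -144: (y + 12)²/9 - (x - 4)²/16 = 1
Hyperbola, center (4, -12), transverse axis vertical; a² = 9, b² = 16.
c² = a² + b² = 25, so c = 5.
e = c/a = 5/3.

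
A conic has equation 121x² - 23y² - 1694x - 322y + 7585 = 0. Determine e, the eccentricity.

e = 12/11

Group: 121(x² - 14x) -23(y² + 14y) = -7585
Completing the square gives 121(x - 7)² -23(y + 7)² = -7585 + 5929 - 1127 = -2783.
Divide through by -2783 to get (y + 7)²/121 - (x - 7)²/23 = 1.
Hyperbola, center (7, -7), transverse axis vertical; a² = 121, b² = 23.
c² = a² + b² = 144, so c = 12.
e = c/a = 12/11.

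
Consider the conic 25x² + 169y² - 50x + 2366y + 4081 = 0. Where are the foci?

Group the x- and y-terms: 25(x² - 2x) + 169(y² + 14y) = -4081
25(x - 1)² + 169(y + 7)² = -4081 + 25 + 8281 = 4225
Dividing both sides by 4225: (x - 1)²/169 + (y + 7)²/25 = 1
Ellipse, center (1, -7), major axis horizontal; a² = 169, b² = 25.
c² = a² - b² = 169 - 25 = 144, so c = 12.
Foci lie on the horizontal axis through the center: (h ± c, k).

(-11, -7) and (13, -7)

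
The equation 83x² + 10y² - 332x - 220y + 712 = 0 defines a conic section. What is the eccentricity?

Group the x- and y-terms: 83(x² - 4x) + 10(y² - 22y) = -712
Complete the square in x and y: 83(x - 2)² + 10(y - 11)² = -712 + 332 + 1210 = 830
Divide through by 830 to get (x - 2)²/10 + (y - 11)²/83 = 1.
Ellipse, center (2, 11), major axis vertical; a² = 83, b² = 10.
c² = a² - b² = 73, so c = √73.
e = c/a = √73/√83 = √6059/83.

e = √6059/83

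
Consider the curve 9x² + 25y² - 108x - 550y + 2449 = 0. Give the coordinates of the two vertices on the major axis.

Group the x- and y-terms: 9(x² - 12x) + 25(y² - 22y) = -2449
Completing the square gives 9(x - 6)² + 25(y - 11)² = -2449 + 324 + 3025 = 900.
Divide through by 900 to get (x - 6)²/100 + (y - 11)²/36 = 1.
Ellipse, center (6, 11), major axis horizontal; a² = 100, b² = 36.
a = 10. Vertices at (h ± a, k).

(-4, 11) and (16, 11)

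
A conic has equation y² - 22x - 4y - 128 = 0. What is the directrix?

x = -23/2

Only y is squared. Complete the square in y: (y - 2)² = 22(x + 6).
Vertex (-6, 2); 4p = 22 so p = 11/2. Opens right.
Directrix is the vertical line x = h − p = -6 − (11/2) = -23/2.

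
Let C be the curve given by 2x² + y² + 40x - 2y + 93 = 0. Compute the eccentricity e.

Group: 2(x² + 20x) + (y² - 2y) = -93
2(x + 10)² + (y - 1)² = -93 + 200 + 1 = 108
Dividing both sides by 108: (x + 10)²/54 + (y - 1)²/108 = 1
Ellipse, center (-10, 1), major axis vertical; a² = 108, b² = 54.
c² = a² - b² = 54, so c = 3√6.
e = c/a = 3√6/6√3 = √2/2.

e = √2/2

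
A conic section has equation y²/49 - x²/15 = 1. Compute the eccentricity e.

Center (0, 0). The positive term is the y-term, so the transverse axis is vertical; a² = 49, b² = 15.
c² = a² + b² = 64, so c = 8.
e = c/a = 8/7.

e = 8/7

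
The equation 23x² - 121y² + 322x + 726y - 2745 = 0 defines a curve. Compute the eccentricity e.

Group the x- and y-terms: 23(x² + 14x) -121(y² - 6y) = 2745
Complete the square in x and y: 23(x + 7)² -121(y - 3)² = 2745 + 1127 - 1089 = 2783
Dividing both sides by 2783: (x + 7)²/121 - (y - 3)²/23 = 1
Hyperbola, center (-7, 3), transverse axis horizontal; a² = 121, b² = 23.
c² = a² + b² = 144, so c = 12.
e = c/a = 12/11.

e = 12/11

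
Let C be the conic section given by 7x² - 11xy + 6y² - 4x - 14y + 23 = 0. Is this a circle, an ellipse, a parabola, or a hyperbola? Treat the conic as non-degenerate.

A = 7, B = -11, C = 6.
Discriminant B² − 4AC = (-11)² − 4·7·6 = -47.
B² − 4AC < 0 ⇒ ellipse.

ellipse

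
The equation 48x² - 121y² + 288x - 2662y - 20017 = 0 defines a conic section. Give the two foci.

48(x² + 6x) -121(y² + 22y) = 20017
48(x + 3)² -121(y + 11)² = 20017 + 432 - 14641 = 5808
Dividing both sides by 5808: (x + 3)²/121 - (y + 11)²/48 = 1
Hyperbola, center (-3, -11), transverse axis horizontal; a² = 121, b² = 48.
c² = a² + b² = 121 + 48 = 169, so c = 13.
Foci lie on the horizontal axis through the center: (h ± c, k).

(-16, -11) and (10, -11)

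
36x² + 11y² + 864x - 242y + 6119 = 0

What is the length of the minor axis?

2√11

Group the x- and y-terms: 36(x² + 24x) + 11(y² - 22y) = -6119
Completing the square gives 36(x + 12)² + 11(y - 11)² = -6119 + 5184 + 1331 = 396.
Divide by 396: (x + 12)²/11 + (y - 11)²/36 = 1
Ellipse, center (-12, 11), major axis vertical; a² = 36, b² = 11.
b² = 11 so b = √11; the minor axis has length 2b = 2√11.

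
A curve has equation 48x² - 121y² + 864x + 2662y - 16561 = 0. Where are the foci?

(-22, 11) and (4, 11)

48(x² + 18x) -121(y² - 22y) = 16561
48(x + 9)² -121(y - 11)² = 16561 + 3888 - 14641 = 5808
Divide by 5808: (x + 9)²/121 - (y - 11)²/48 = 1
Hyperbola, center (-9, 11), transverse axis horizontal; a² = 121, b² = 48.
c² = a² + b² = 121 + 48 = 169, so c = 13.
Foci lie on the horizontal axis through the center: (h ± c, k).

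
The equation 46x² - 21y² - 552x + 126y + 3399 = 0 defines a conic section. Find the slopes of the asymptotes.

Group: 46(x² - 12x) -21(y² - 6y) = -3399
Completing the square gives 46(x - 6)² -21(y - 3)² = -3399 + 1656 - 189 = -1932.
Divide through by -1932 to get (y - 3)²/92 - (x - 6)²/42 = 1.
Hyperbola, center (6, 3), transverse axis vertical; a² = 92, b² = 42.
For a vertical hyperbola the asymptotes have slope ±a/b.
Here that is ±2√23/√42 = ±√966/21.

√966/21 and -√966/21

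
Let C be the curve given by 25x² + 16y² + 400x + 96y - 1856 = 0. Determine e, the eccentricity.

e = 3/5

Group the x- and y-terms: 25(x² + 16x) + 16(y² + 6y) = 1856
Complete the square: 25(x + 8)² + 16(y + 3)² = 1856 + 1600 + 144 = 3600
Dividing both sides by 3600: (x + 8)²/144 + (y + 3)²/225 = 1
Ellipse, center (-8, -3), major axis vertical; a² = 225, b² = 144.
c² = a² - b² = 81, so c = 9.
e = c/a = 9/15 = 3/5.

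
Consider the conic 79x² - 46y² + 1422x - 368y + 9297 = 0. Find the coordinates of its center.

(-9, -4)

Collect terms: 79(x² + 18x) -46(y² + 8y) = -9297
Completing the square gives 79(x + 9)² -46(y + 4)² = -9297 + 6399 - 736 = -3634.
Divide by -3634: (y + 4)²/79 - (x + 9)²/46 = 1
Hyperbola with center (-9, -4).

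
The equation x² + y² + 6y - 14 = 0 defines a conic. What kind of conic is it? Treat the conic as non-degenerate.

circle

No xy term. Coefficients of x² and y² are A = 1, C = 1.
A = C (same sign) ⇒ circle.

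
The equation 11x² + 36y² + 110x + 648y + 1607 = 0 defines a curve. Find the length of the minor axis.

Group: 11(x² + 10x) + 36(y² + 18y) = -1607
Completing the square gives 11(x + 5)² + 36(y + 9)² = -1607 + 275 + 2916 = 1584.
Divide through by 1584 to get (x + 5)²/144 + (y + 9)²/44 = 1.
Ellipse, center (-5, -9), major axis horizontal; a² = 144, b² = 44.
b² = 44 so b = 2√11; the minor axis has length 2b = 4√11.

4√11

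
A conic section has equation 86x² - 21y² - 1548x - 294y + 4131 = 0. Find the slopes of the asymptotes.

√1806/21 and -√1806/21

Group the x- and y-terms: 86(x² - 18x) -21(y² + 14y) = -4131
Complete the square in x and y: 86(x - 9)² -21(y + 7)² = -4131 + 6966 - 1029 = 1806
Divide through by 1806 to get (x - 9)²/21 - (y + 7)²/86 = 1.
Hyperbola, center (9, -7), transverse axis horizontal; a² = 21, b² = 86.
For a horizontal hyperbola the asymptotes have slope ±b/a.
Here that is ±√86/√21 = ±√1806/21.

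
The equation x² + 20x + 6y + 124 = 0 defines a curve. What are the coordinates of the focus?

Only x is squared. Complete the square in x: (x + 10)² = -6(y + 4).
Vertex (-10, -4); 4p = -6 so p = -3/2. Opens down.
Focus is p units from the vertex along the axis: (h, k + p).

(-10, -11/2)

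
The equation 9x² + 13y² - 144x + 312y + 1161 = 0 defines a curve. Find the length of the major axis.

2√143

Rearranging, 9(x² - 16x) + 13(y² + 24y) = -1161.
Completing the square gives 9(x - 8)² + 13(y + 12)² = -1161 + 576 + 1872 = 1287.
Divide through by 1287 to get (x - 8)²/143 + (y + 12)²/99 = 1.
Ellipse, center (8, -12), major axis horizontal; a² = 143, b² = 99.
a² = 143 so a = √143; the major axis has length 2a = 2√143.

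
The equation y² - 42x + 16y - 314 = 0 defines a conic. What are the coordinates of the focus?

Only y is squared. Complete the square in y: (y + 8)² = 42(x + 9).
Vertex (-9, -8); 4p = 42 so p = 21/2. Opens right.
Focus is p units from the vertex along the axis: (h + p, k).

(3/2, -8)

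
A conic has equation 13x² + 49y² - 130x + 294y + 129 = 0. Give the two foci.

Group the x- and y-terms: 13(x² - 10x) + 49(y² + 6y) = -129
13(x - 5)² + 49(y + 3)² = -129 + 325 + 441 = 637
Divide by 637: (x - 5)²/49 + (y + 3)²/13 = 1
Ellipse, center (5, -3), major axis horizontal; a² = 49, b² = 13.
c² = a² - b² = 49 - 13 = 36, so c = 6.
Foci lie on the horizontal axis through the center: (h ± c, k).

(-1, -3) and (11, -3)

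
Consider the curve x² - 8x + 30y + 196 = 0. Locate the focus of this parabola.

Only x is squared. Complete the square in x: (x - 4)² = -30(y + 6).
Vertex (4, -6); 4p = -30 so p = -15/2. Opens down.
Focus is p units from the vertex along the axis: (h, k + p).

(4, -27/2)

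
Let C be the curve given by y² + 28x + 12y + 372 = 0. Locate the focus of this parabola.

(-19, -6)

Only y is squared. Complete the square in y: (y + 6)² = -28(x + 12).
Vertex (-12, -6); 4p = -28 so p = -7. Opens left.
Focus is p units from the vertex along the axis: (h + p, k).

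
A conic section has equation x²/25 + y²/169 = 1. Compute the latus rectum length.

Center (0, 0). The larger denominator 169 sits under the y-term, so the major axis is vertical; a² = 169, b² = 25.
Latus rectum length = 2b²/a = 2·25/13 = 50/13.

50/13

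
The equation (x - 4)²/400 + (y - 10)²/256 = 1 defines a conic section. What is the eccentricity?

Center (4, 10). The larger denominator 400 sits under the x-term, so the major axis is horizontal; a² = 400, b² = 256.
c² = a² - b² = 144, so c = 12.
e = c/a = 12/20 = 3/5.

e = 3/5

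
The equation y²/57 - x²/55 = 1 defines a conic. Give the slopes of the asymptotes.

Center (0, 0). The positive term is the y-term, so the transverse axis is vertical; a² = 57, b² = 55.
For a vertical hyperbola the asymptotes have slope ±a/b.
Here that is ±√57/√55 = ±√3135/55.

√3135/55 and -√3135/55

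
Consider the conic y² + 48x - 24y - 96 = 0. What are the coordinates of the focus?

Only y is squared. Complete the square in y: (y - 12)² = -48(x - 5).
Vertex (5, 12); 4p = -48 so p = -12. Opens left.
Focus is p units from the vertex along the axis: (h + p, k).

(-7, 12)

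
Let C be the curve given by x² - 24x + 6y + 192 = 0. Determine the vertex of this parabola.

(12, -8)

Only x is squared. Complete the square in x: (x - 12)² = -6(y + 8).
Vertex (12, -8); 4p = -6 so p = -3/2. Opens down.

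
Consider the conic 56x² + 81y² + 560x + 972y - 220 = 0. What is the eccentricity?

e = 5/9

Group: 56(x² + 10x) + 81(y² + 12y) = 220
Complete the square in x and y: 56(x + 5)² + 81(y + 6)² = 220 + 1400 + 2916 = 4536
Dividing both sides by 4536: (x + 5)²/81 + (y + 6)²/56 = 1
Ellipse, center (-5, -6), major axis horizontal; a² = 81, b² = 56.
c² = a² - b² = 25, so c = 5.
e = c/a = 5/9.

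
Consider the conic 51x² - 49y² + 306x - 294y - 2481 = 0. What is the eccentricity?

51(x² + 6x) -49(y² + 6y) = 2481
Completing the square gives 51(x + 3)² -49(y + 3)² = 2481 + 459 - 441 = 2499.
Dividing both sides by 2499: (x + 3)²/49 - (y + 3)²/51 = 1
Hyperbola, center (-3, -3), transverse axis horizontal; a² = 49, b² = 51.
c² = a² + b² = 100, so c = 10.
e = c/a = 10/7.

e = 10/7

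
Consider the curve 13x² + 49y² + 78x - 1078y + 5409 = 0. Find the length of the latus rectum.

Group: 13(x² + 6x) + 49(y² - 22y) = -5409
Complete the square in x and y: 13(x + 3)² + 49(y - 11)² = -5409 + 117 + 5929 = 637
Divide by 637: (x + 3)²/49 + (y - 11)²/13 = 1
Ellipse, center (-3, 11), major axis horizontal; a² = 49, b² = 13.
Latus rectum length = 2b²/a = 2·13/7 = 26/7.

26/7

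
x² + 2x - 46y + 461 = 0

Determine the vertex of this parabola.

(-1, 10)

Only x is squared. Complete the square in x: (x + 1)² = 46(y - 10).
Vertex (-1, 10); 4p = 46 so p = 23/2. Opens up.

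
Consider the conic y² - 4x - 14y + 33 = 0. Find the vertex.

Only y is squared. Complete the square in y: (y - 7)² = 4(x + 4).
Vertex (-4, 7); 4p = 4 so p = 1. Opens right.

(-4, 7)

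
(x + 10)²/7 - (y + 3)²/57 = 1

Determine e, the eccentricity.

Center (-10, -3). The positive term is the x-term, so the transverse axis is horizontal; a² = 7, b² = 57.
c² = a² + b² = 64, so c = 8.
e = c/a = 8/√7 = 8√7/7.

e = 8√7/7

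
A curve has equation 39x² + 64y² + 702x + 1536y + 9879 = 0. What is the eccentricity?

e = 5/8

Group the x- and y-terms: 39(x² + 18x) + 64(y² + 24y) = -9879
39(x + 9)² + 64(y + 12)² = -9879 + 3159 + 9216 = 2496
Divide through by 2496 to get (x + 9)²/64 + (y + 12)²/39 = 1.
Ellipse, center (-9, -12), major axis horizontal; a² = 64, b² = 39.
c² = a² - b² = 25, so c = 5.
e = c/a = 5/8.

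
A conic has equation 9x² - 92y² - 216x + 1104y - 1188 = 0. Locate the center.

Collect terms: 9(x² - 24x) -92(y² - 12y) = 1188
Complete the square: 9(x - 12)² -92(y - 6)² = 1188 + 1296 - 3312 = -828
Dividing both sides by -828: (y - 6)²/9 - (x - 12)²/92 = 1
Hyperbola with center (12, 6).

(12, 6)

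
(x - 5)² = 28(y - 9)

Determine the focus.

Vertex (5, 9); 4p = 28 so p = 7. Opens up.
Focus is p units from the vertex along the axis: (h, k + p).

(5, 16)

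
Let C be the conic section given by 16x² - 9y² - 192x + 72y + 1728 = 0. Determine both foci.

Group: 16(x² - 12x) -9(y² - 8y) = -1728
Complete the square: 16(x - 6)² -9(y - 4)² = -1728 + 576 - 144 = -1296
Divide through by -1296 to get (y - 4)²/144 - (x - 6)²/81 = 1.
Hyperbola, center (6, 4), transverse axis vertical; a² = 144, b² = 81.
c² = a² + b² = 144 + 81 = 225, so c = 15.
Foci lie on the vertical axis through the center: (h, k ± c).

(6, -11) and (6, 19)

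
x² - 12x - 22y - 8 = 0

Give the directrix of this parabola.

y = -15/2

Only x is squared. Complete the square in x: (x - 6)² = 22(y + 2).
Vertex (6, -2); 4p = 22 so p = 11/2. Opens up.
Directrix is the horizontal line y = k − p = -2 − (11/2) = -15/2.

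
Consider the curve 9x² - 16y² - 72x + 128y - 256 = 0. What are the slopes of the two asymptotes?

3/4 and -3/4

9(x² - 8x) -16(y² - 8y) = 256
9(x - 4)² -16(y - 4)² = 256 + 144 - 256 = 144
Divide by 144: (x - 4)²/16 - (y - 4)²/9 = 1
Hyperbola, center (4, 4), transverse axis horizontal; a² = 16, b² = 9.
For a horizontal hyperbola the asymptotes have slope ±b/a.
Here that is ±3/4.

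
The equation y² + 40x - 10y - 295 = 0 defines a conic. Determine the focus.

Only y is squared. Complete the square in y: (y - 5)² = -40(x - 8).
Vertex (8, 5); 4p = -40 so p = -10. Opens left.
Focus is p units from the vertex along the axis: (h + p, k).

(-2, 5)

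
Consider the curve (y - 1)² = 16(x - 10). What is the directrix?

Vertex (10, 1); 4p = 16 so p = 4. Opens right.
Directrix is the vertical line x = h − p = 10 − (4) = 6.

x = 6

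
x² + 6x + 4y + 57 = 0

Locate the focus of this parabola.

(-3, -13)

Only x is squared. Complete the square in x: (x + 3)² = -4(y + 12).
Vertex (-3, -12); 4p = -4 so p = -1. Opens down.
Focus is p units from the vertex along the axis: (h, k + p).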